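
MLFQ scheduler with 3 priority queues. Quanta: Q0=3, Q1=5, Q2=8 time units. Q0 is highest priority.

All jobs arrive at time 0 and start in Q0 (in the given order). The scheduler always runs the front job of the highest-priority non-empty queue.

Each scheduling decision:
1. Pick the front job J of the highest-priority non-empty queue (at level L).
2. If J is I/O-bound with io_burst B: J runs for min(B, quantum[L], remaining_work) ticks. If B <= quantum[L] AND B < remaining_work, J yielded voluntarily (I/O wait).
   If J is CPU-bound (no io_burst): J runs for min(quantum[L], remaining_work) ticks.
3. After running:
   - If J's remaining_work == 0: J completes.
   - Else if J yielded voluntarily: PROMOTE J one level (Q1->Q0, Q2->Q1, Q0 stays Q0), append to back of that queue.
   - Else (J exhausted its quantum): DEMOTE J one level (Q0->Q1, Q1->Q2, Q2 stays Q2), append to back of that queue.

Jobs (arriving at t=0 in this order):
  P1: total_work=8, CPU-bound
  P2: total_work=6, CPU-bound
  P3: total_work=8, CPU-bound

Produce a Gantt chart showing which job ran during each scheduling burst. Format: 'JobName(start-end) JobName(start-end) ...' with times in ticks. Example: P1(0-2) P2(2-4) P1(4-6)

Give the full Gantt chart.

Answer: P1(0-3) P2(3-6) P3(6-9) P1(9-14) P2(14-17) P3(17-22)

Derivation:
t=0-3: P1@Q0 runs 3, rem=5, quantum used, demote→Q1. Q0=[P2,P3] Q1=[P1] Q2=[]
t=3-6: P2@Q0 runs 3, rem=3, quantum used, demote→Q1. Q0=[P3] Q1=[P1,P2] Q2=[]
t=6-9: P3@Q0 runs 3, rem=5, quantum used, demote→Q1. Q0=[] Q1=[P1,P2,P3] Q2=[]
t=9-14: P1@Q1 runs 5, rem=0, completes. Q0=[] Q1=[P2,P3] Q2=[]
t=14-17: P2@Q1 runs 3, rem=0, completes. Q0=[] Q1=[P3] Q2=[]
t=17-22: P3@Q1 runs 5, rem=0, completes. Q0=[] Q1=[] Q2=[]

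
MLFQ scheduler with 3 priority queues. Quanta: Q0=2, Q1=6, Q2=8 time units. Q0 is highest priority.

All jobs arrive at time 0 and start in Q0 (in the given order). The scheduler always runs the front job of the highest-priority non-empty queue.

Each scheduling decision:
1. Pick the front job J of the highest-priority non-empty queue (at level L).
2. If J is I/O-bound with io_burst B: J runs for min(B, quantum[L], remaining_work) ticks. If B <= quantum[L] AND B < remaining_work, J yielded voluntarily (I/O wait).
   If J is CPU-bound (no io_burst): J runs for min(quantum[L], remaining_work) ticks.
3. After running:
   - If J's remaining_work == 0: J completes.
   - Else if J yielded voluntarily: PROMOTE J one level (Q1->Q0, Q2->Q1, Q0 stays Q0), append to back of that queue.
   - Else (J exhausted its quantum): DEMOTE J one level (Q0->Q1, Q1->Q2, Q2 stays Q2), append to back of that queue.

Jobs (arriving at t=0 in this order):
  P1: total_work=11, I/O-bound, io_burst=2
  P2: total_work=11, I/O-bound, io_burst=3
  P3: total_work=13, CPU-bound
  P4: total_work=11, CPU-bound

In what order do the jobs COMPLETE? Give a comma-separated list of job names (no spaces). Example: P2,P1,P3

t=0-2: P1@Q0 runs 2, rem=9, I/O yield, promote→Q0. Q0=[P2,P3,P4,P1] Q1=[] Q2=[]
t=2-4: P2@Q0 runs 2, rem=9, quantum used, demote→Q1. Q0=[P3,P4,P1] Q1=[P2] Q2=[]
t=4-6: P3@Q0 runs 2, rem=11, quantum used, demote→Q1. Q0=[P4,P1] Q1=[P2,P3] Q2=[]
t=6-8: P4@Q0 runs 2, rem=9, quantum used, demote→Q1. Q0=[P1] Q1=[P2,P3,P4] Q2=[]
t=8-10: P1@Q0 runs 2, rem=7, I/O yield, promote→Q0. Q0=[P1] Q1=[P2,P3,P4] Q2=[]
t=10-12: P1@Q0 runs 2, rem=5, I/O yield, promote→Q0. Q0=[P1] Q1=[P2,P3,P4] Q2=[]
t=12-14: P1@Q0 runs 2, rem=3, I/O yield, promote→Q0. Q0=[P1] Q1=[P2,P3,P4] Q2=[]
t=14-16: P1@Q0 runs 2, rem=1, I/O yield, promote→Q0. Q0=[P1] Q1=[P2,P3,P4] Q2=[]
t=16-17: P1@Q0 runs 1, rem=0, completes. Q0=[] Q1=[P2,P3,P4] Q2=[]
t=17-20: P2@Q1 runs 3, rem=6, I/O yield, promote→Q0. Q0=[P2] Q1=[P3,P4] Q2=[]
t=20-22: P2@Q0 runs 2, rem=4, quantum used, demote→Q1. Q0=[] Q1=[P3,P4,P2] Q2=[]
t=22-28: P3@Q1 runs 6, rem=5, quantum used, demote→Q2. Q0=[] Q1=[P4,P2] Q2=[P3]
t=28-34: P4@Q1 runs 6, rem=3, quantum used, demote→Q2. Q0=[] Q1=[P2] Q2=[P3,P4]
t=34-37: P2@Q1 runs 3, rem=1, I/O yield, promote→Q0. Q0=[P2] Q1=[] Q2=[P3,P4]
t=37-38: P2@Q0 runs 1, rem=0, completes. Q0=[] Q1=[] Q2=[P3,P4]
t=38-43: P3@Q2 runs 5, rem=0, completes. Q0=[] Q1=[] Q2=[P4]
t=43-46: P4@Q2 runs 3, rem=0, completes. Q0=[] Q1=[] Q2=[]

Answer: P1,P2,P3,P4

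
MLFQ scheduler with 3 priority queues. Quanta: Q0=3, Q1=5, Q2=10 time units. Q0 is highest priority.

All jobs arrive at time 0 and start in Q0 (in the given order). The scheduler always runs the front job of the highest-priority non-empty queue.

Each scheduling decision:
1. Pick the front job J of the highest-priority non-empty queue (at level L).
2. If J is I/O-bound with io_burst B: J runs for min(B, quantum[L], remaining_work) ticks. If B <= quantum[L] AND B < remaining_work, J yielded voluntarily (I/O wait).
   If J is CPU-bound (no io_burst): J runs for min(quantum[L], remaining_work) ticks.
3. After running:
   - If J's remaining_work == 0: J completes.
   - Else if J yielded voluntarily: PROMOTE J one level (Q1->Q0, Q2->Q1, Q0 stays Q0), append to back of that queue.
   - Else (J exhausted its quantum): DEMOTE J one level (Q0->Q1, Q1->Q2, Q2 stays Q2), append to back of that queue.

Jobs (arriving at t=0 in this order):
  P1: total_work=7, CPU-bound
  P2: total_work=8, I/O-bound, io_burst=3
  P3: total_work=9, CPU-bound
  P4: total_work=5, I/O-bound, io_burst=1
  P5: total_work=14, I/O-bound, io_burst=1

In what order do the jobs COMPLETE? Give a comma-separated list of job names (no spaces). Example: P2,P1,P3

Answer: P2,P4,P5,P1,P3

Derivation:
t=0-3: P1@Q0 runs 3, rem=4, quantum used, demote→Q1. Q0=[P2,P3,P4,P5] Q1=[P1] Q2=[]
t=3-6: P2@Q0 runs 3, rem=5, I/O yield, promote→Q0. Q0=[P3,P4,P5,P2] Q1=[P1] Q2=[]
t=6-9: P3@Q0 runs 3, rem=6, quantum used, demote→Q1. Q0=[P4,P5,P2] Q1=[P1,P3] Q2=[]
t=9-10: P4@Q0 runs 1, rem=4, I/O yield, promote→Q0. Q0=[P5,P2,P4] Q1=[P1,P3] Q2=[]
t=10-11: P5@Q0 runs 1, rem=13, I/O yield, promote→Q0. Q0=[P2,P4,P5] Q1=[P1,P3] Q2=[]
t=11-14: P2@Q0 runs 3, rem=2, I/O yield, promote→Q0. Q0=[P4,P5,P2] Q1=[P1,P3] Q2=[]
t=14-15: P4@Q0 runs 1, rem=3, I/O yield, promote→Q0. Q0=[P5,P2,P4] Q1=[P1,P3] Q2=[]
t=15-16: P5@Q0 runs 1, rem=12, I/O yield, promote→Q0. Q0=[P2,P4,P5] Q1=[P1,P3] Q2=[]
t=16-18: P2@Q0 runs 2, rem=0, completes. Q0=[P4,P5] Q1=[P1,P3] Q2=[]
t=18-19: P4@Q0 runs 1, rem=2, I/O yield, promote→Q0. Q0=[P5,P4] Q1=[P1,P3] Q2=[]
t=19-20: P5@Q0 runs 1, rem=11, I/O yield, promote→Q0. Q0=[P4,P5] Q1=[P1,P3] Q2=[]
t=20-21: P4@Q0 runs 1, rem=1, I/O yield, promote→Q0. Q0=[P5,P4] Q1=[P1,P3] Q2=[]
t=21-22: P5@Q0 runs 1, rem=10, I/O yield, promote→Q0. Q0=[P4,P5] Q1=[P1,P3] Q2=[]
t=22-23: P4@Q0 runs 1, rem=0, completes. Q0=[P5] Q1=[P1,P3] Q2=[]
t=23-24: P5@Q0 runs 1, rem=9, I/O yield, promote→Q0. Q0=[P5] Q1=[P1,P3] Q2=[]
t=24-25: P5@Q0 runs 1, rem=8, I/O yield, promote→Q0. Q0=[P5] Q1=[P1,P3] Q2=[]
t=25-26: P5@Q0 runs 1, rem=7, I/O yield, promote→Q0. Q0=[P5] Q1=[P1,P3] Q2=[]
t=26-27: P5@Q0 runs 1, rem=6, I/O yield, promote→Q0. Q0=[P5] Q1=[P1,P3] Q2=[]
t=27-28: P5@Q0 runs 1, rem=5, I/O yield, promote→Q0. Q0=[P5] Q1=[P1,P3] Q2=[]
t=28-29: P5@Q0 runs 1, rem=4, I/O yield, promote→Q0. Q0=[P5] Q1=[P1,P3] Q2=[]
t=29-30: P5@Q0 runs 1, rem=3, I/O yield, promote→Q0. Q0=[P5] Q1=[P1,P3] Q2=[]
t=30-31: P5@Q0 runs 1, rem=2, I/O yield, promote→Q0. Q0=[P5] Q1=[P1,P3] Q2=[]
t=31-32: P5@Q0 runs 1, rem=1, I/O yield, promote→Q0. Q0=[P5] Q1=[P1,P3] Q2=[]
t=32-33: P5@Q0 runs 1, rem=0, completes. Q0=[] Q1=[P1,P3] Q2=[]
t=33-37: P1@Q1 runs 4, rem=0, completes. Q0=[] Q1=[P3] Q2=[]
t=37-42: P3@Q1 runs 5, rem=1, quantum used, demote→Q2. Q0=[] Q1=[] Q2=[P3]
t=42-43: P3@Q2 runs 1, rem=0, completes. Q0=[] Q1=[] Q2=[]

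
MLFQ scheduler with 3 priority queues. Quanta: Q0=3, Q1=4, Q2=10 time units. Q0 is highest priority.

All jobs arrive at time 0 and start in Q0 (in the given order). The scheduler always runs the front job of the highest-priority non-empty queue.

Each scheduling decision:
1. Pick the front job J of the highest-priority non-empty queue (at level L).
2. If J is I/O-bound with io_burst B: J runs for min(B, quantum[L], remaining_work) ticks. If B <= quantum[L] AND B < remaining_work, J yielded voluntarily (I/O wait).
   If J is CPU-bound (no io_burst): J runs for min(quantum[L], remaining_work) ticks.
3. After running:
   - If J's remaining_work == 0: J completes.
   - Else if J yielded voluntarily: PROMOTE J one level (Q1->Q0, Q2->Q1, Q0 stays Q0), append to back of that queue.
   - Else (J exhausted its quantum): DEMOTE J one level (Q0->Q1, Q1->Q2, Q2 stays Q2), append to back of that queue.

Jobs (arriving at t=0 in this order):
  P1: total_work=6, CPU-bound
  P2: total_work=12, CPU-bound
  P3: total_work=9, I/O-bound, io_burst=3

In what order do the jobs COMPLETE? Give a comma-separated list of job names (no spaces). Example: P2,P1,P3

t=0-3: P1@Q0 runs 3, rem=3, quantum used, demote→Q1. Q0=[P2,P3] Q1=[P1] Q2=[]
t=3-6: P2@Q0 runs 3, rem=9, quantum used, demote→Q1. Q0=[P3] Q1=[P1,P2] Q2=[]
t=6-9: P3@Q0 runs 3, rem=6, I/O yield, promote→Q0. Q0=[P3] Q1=[P1,P2] Q2=[]
t=9-12: P3@Q0 runs 3, rem=3, I/O yield, promote→Q0. Q0=[P3] Q1=[P1,P2] Q2=[]
t=12-15: P3@Q0 runs 3, rem=0, completes. Q0=[] Q1=[P1,P2] Q2=[]
t=15-18: P1@Q1 runs 3, rem=0, completes. Q0=[] Q1=[P2] Q2=[]
t=18-22: P2@Q1 runs 4, rem=5, quantum used, demote→Q2. Q0=[] Q1=[] Q2=[P2]
t=22-27: P2@Q2 runs 5, rem=0, completes. Q0=[] Q1=[] Q2=[]

Answer: P3,P1,P2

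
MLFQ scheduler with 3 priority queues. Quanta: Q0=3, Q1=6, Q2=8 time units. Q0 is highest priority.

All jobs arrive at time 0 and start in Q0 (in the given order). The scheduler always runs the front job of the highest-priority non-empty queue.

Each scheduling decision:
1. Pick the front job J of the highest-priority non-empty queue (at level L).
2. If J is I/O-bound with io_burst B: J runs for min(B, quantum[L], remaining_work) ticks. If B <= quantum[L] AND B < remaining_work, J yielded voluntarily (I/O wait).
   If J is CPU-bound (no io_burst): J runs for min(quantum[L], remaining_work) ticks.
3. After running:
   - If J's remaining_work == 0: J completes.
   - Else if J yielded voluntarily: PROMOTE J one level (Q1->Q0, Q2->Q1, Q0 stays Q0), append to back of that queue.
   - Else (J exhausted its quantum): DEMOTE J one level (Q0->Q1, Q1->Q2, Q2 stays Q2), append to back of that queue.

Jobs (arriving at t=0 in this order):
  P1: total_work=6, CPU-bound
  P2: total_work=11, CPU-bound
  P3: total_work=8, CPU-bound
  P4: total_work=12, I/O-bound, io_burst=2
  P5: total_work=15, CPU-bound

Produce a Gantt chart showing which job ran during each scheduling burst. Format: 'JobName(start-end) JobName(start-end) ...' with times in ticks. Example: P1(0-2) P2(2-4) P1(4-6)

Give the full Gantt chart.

t=0-3: P1@Q0 runs 3, rem=3, quantum used, demote→Q1. Q0=[P2,P3,P4,P5] Q1=[P1] Q2=[]
t=3-6: P2@Q0 runs 3, rem=8, quantum used, demote→Q1. Q0=[P3,P4,P5] Q1=[P1,P2] Q2=[]
t=6-9: P3@Q0 runs 3, rem=5, quantum used, demote→Q1. Q0=[P4,P5] Q1=[P1,P2,P3] Q2=[]
t=9-11: P4@Q0 runs 2, rem=10, I/O yield, promote→Q0. Q0=[P5,P4] Q1=[P1,P2,P3] Q2=[]
t=11-14: P5@Q0 runs 3, rem=12, quantum used, demote→Q1. Q0=[P4] Q1=[P1,P2,P3,P5] Q2=[]
t=14-16: P4@Q0 runs 2, rem=8, I/O yield, promote→Q0. Q0=[P4] Q1=[P1,P2,P3,P5] Q2=[]
t=16-18: P4@Q0 runs 2, rem=6, I/O yield, promote→Q0. Q0=[P4] Q1=[P1,P2,P3,P5] Q2=[]
t=18-20: P4@Q0 runs 2, rem=4, I/O yield, promote→Q0. Q0=[P4] Q1=[P1,P2,P3,P5] Q2=[]
t=20-22: P4@Q0 runs 2, rem=2, I/O yield, promote→Q0. Q0=[P4] Q1=[P1,P2,P3,P5] Q2=[]
t=22-24: P4@Q0 runs 2, rem=0, completes. Q0=[] Q1=[P1,P2,P3,P5] Q2=[]
t=24-27: P1@Q1 runs 3, rem=0, completes. Q0=[] Q1=[P2,P3,P5] Q2=[]
t=27-33: P2@Q1 runs 6, rem=2, quantum used, demote→Q2. Q0=[] Q1=[P3,P5] Q2=[P2]
t=33-38: P3@Q1 runs 5, rem=0, completes. Q0=[] Q1=[P5] Q2=[P2]
t=38-44: P5@Q1 runs 6, rem=6, quantum used, demote→Q2. Q0=[] Q1=[] Q2=[P2,P5]
t=44-46: P2@Q2 runs 2, rem=0, completes. Q0=[] Q1=[] Q2=[P5]
t=46-52: P5@Q2 runs 6, rem=0, completes. Q0=[] Q1=[] Q2=[]

Answer: P1(0-3) P2(3-6) P3(6-9) P4(9-11) P5(11-14) P4(14-16) P4(16-18) P4(18-20) P4(20-22) P4(22-24) P1(24-27) P2(27-33) P3(33-38) P5(38-44) P2(44-46) P5(46-52)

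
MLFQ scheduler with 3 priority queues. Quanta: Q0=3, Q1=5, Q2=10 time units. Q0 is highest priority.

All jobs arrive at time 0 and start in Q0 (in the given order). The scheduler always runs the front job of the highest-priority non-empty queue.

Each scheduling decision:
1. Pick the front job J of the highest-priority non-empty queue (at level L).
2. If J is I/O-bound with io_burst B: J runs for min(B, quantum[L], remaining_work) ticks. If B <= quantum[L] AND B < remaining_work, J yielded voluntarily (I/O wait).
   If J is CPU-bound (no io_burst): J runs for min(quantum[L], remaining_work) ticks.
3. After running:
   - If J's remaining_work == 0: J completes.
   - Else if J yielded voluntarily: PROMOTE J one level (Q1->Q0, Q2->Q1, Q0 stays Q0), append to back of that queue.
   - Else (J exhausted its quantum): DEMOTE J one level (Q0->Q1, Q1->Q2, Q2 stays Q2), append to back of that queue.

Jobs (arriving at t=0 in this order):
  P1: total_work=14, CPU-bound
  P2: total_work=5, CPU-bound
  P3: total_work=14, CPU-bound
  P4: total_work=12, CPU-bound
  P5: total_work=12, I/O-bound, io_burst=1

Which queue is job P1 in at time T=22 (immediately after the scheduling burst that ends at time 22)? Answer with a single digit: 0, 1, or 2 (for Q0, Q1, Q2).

Answer: 1

Derivation:
t=0-3: P1@Q0 runs 3, rem=11, quantum used, demote→Q1. Q0=[P2,P3,P4,P5] Q1=[P1] Q2=[]
t=3-6: P2@Q0 runs 3, rem=2, quantum used, demote→Q1. Q0=[P3,P4,P5] Q1=[P1,P2] Q2=[]
t=6-9: P3@Q0 runs 3, rem=11, quantum used, demote→Q1. Q0=[P4,P5] Q1=[P1,P2,P3] Q2=[]
t=9-12: P4@Q0 runs 3, rem=9, quantum used, demote→Q1. Q0=[P5] Q1=[P1,P2,P3,P4] Q2=[]
t=12-13: P5@Q0 runs 1, rem=11, I/O yield, promote→Q0. Q0=[P5] Q1=[P1,P2,P3,P4] Q2=[]
t=13-14: P5@Q0 runs 1, rem=10, I/O yield, promote→Q0. Q0=[P5] Q1=[P1,P2,P3,P4] Q2=[]
t=14-15: P5@Q0 runs 1, rem=9, I/O yield, promote→Q0. Q0=[P5] Q1=[P1,P2,P3,P4] Q2=[]
t=15-16: P5@Q0 runs 1, rem=8, I/O yield, promote→Q0. Q0=[P5] Q1=[P1,P2,P3,P4] Q2=[]
t=16-17: P5@Q0 runs 1, rem=7, I/O yield, promote→Q0. Q0=[P5] Q1=[P1,P2,P3,P4] Q2=[]
t=17-18: P5@Q0 runs 1, rem=6, I/O yield, promote→Q0. Q0=[P5] Q1=[P1,P2,P3,P4] Q2=[]
t=18-19: P5@Q0 runs 1, rem=5, I/O yield, promote→Q0. Q0=[P5] Q1=[P1,P2,P3,P4] Q2=[]
t=19-20: P5@Q0 runs 1, rem=4, I/O yield, promote→Q0. Q0=[P5] Q1=[P1,P2,P3,P4] Q2=[]
t=20-21: P5@Q0 runs 1, rem=3, I/O yield, promote→Q0. Q0=[P5] Q1=[P1,P2,P3,P4] Q2=[]
t=21-22: P5@Q0 runs 1, rem=2, I/O yield, promote→Q0. Q0=[P5] Q1=[P1,P2,P3,P4] Q2=[]
t=22-23: P5@Q0 runs 1, rem=1, I/O yield, promote→Q0. Q0=[P5] Q1=[P1,P2,P3,P4] Q2=[]
t=23-24: P5@Q0 runs 1, rem=0, completes. Q0=[] Q1=[P1,P2,P3,P4] Q2=[]
t=24-29: P1@Q1 runs 5, rem=6, quantum used, demote→Q2. Q0=[] Q1=[P2,P3,P4] Q2=[P1]
t=29-31: P2@Q1 runs 2, rem=0, completes. Q0=[] Q1=[P3,P4] Q2=[P1]
t=31-36: P3@Q1 runs 5, rem=6, quantum used, demote→Q2. Q0=[] Q1=[P4] Q2=[P1,P3]
t=36-41: P4@Q1 runs 5, rem=4, quantum used, demote→Q2. Q0=[] Q1=[] Q2=[P1,P3,P4]
t=41-47: P1@Q2 runs 6, rem=0, completes. Q0=[] Q1=[] Q2=[P3,P4]
t=47-53: P3@Q2 runs 6, rem=0, completes. Q0=[] Q1=[] Q2=[P4]
t=53-57: P4@Q2 runs 4, rem=0, completes. Q0=[] Q1=[] Q2=[]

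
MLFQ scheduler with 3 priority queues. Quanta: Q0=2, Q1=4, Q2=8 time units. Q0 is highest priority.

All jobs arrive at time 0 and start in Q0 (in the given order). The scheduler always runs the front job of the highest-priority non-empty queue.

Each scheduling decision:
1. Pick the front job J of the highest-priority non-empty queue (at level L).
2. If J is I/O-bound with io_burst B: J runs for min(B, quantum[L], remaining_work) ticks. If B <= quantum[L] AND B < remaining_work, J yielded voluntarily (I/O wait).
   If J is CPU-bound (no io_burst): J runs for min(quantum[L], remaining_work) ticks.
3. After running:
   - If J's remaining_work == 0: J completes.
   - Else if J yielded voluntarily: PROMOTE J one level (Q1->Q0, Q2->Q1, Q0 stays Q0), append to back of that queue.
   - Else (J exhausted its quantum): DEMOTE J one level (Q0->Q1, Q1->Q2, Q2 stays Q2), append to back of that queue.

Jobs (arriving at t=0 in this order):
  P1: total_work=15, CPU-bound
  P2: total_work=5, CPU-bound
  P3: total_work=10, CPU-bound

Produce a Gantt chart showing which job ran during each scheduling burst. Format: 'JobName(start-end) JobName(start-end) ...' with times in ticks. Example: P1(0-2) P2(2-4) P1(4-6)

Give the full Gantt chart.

t=0-2: P1@Q0 runs 2, rem=13, quantum used, demote→Q1. Q0=[P2,P3] Q1=[P1] Q2=[]
t=2-4: P2@Q0 runs 2, rem=3, quantum used, demote→Q1. Q0=[P3] Q1=[P1,P2] Q2=[]
t=4-6: P3@Q0 runs 2, rem=8, quantum used, demote→Q1. Q0=[] Q1=[P1,P2,P3] Q2=[]
t=6-10: P1@Q1 runs 4, rem=9, quantum used, demote→Q2. Q0=[] Q1=[P2,P3] Q2=[P1]
t=10-13: P2@Q1 runs 3, rem=0, completes. Q0=[] Q1=[P3] Q2=[P1]
t=13-17: P3@Q1 runs 4, rem=4, quantum used, demote→Q2. Q0=[] Q1=[] Q2=[P1,P3]
t=17-25: P1@Q2 runs 8, rem=1, quantum used, demote→Q2. Q0=[] Q1=[] Q2=[P3,P1]
t=25-29: P3@Q2 runs 4, rem=0, completes. Q0=[] Q1=[] Q2=[P1]
t=29-30: P1@Q2 runs 1, rem=0, completes. Q0=[] Q1=[] Q2=[]

Answer: P1(0-2) P2(2-4) P3(4-6) P1(6-10) P2(10-13) P3(13-17) P1(17-25) P3(25-29) P1(29-30)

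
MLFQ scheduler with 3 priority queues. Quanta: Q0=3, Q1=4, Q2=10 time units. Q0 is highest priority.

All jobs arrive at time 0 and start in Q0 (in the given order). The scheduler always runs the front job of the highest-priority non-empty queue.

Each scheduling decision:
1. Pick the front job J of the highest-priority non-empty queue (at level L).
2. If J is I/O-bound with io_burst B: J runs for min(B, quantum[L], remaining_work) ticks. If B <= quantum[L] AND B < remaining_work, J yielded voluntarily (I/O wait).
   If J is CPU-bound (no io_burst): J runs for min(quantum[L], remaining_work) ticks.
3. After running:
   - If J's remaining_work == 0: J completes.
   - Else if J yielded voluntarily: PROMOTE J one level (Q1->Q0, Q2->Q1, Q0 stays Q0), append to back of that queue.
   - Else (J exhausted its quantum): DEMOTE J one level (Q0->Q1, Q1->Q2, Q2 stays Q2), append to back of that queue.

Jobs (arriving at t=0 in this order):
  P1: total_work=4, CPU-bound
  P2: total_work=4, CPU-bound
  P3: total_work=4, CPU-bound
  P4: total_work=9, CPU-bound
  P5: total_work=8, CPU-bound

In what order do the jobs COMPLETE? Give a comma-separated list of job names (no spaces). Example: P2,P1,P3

Answer: P1,P2,P3,P4,P5

Derivation:
t=0-3: P1@Q0 runs 3, rem=1, quantum used, demote→Q1. Q0=[P2,P3,P4,P5] Q1=[P1] Q2=[]
t=3-6: P2@Q0 runs 3, rem=1, quantum used, demote→Q1. Q0=[P3,P4,P5] Q1=[P1,P2] Q2=[]
t=6-9: P3@Q0 runs 3, rem=1, quantum used, demote→Q1. Q0=[P4,P5] Q1=[P1,P2,P3] Q2=[]
t=9-12: P4@Q0 runs 3, rem=6, quantum used, demote→Q1. Q0=[P5] Q1=[P1,P2,P3,P4] Q2=[]
t=12-15: P5@Q0 runs 3, rem=5, quantum used, demote→Q1. Q0=[] Q1=[P1,P2,P3,P4,P5] Q2=[]
t=15-16: P1@Q1 runs 1, rem=0, completes. Q0=[] Q1=[P2,P3,P4,P5] Q2=[]
t=16-17: P2@Q1 runs 1, rem=0, completes. Q0=[] Q1=[P3,P4,P5] Q2=[]
t=17-18: P3@Q1 runs 1, rem=0, completes. Q0=[] Q1=[P4,P5] Q2=[]
t=18-22: P4@Q1 runs 4, rem=2, quantum used, demote→Q2. Q0=[] Q1=[P5] Q2=[P4]
t=22-26: P5@Q1 runs 4, rem=1, quantum used, demote→Q2. Q0=[] Q1=[] Q2=[P4,P5]
t=26-28: P4@Q2 runs 2, rem=0, completes. Q0=[] Q1=[] Q2=[P5]
t=28-29: P5@Q2 runs 1, rem=0, completes. Q0=[] Q1=[] Q2=[]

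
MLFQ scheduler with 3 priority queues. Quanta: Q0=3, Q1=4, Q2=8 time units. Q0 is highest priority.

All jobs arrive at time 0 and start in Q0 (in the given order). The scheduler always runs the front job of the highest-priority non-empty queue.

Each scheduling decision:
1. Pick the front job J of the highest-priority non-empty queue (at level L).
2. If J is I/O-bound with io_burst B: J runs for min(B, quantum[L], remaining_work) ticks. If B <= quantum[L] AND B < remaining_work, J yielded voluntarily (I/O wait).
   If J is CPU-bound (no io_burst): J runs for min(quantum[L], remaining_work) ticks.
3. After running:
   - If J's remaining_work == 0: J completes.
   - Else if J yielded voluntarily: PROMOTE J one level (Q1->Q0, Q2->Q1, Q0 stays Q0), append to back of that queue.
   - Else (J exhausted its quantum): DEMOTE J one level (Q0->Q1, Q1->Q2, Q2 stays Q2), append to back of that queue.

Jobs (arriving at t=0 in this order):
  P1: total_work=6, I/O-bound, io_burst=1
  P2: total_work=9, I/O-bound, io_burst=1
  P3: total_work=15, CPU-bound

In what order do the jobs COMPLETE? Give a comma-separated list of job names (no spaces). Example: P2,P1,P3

Answer: P1,P2,P3

Derivation:
t=0-1: P1@Q0 runs 1, rem=5, I/O yield, promote→Q0. Q0=[P2,P3,P1] Q1=[] Q2=[]
t=1-2: P2@Q0 runs 1, rem=8, I/O yield, promote→Q0. Q0=[P3,P1,P2] Q1=[] Q2=[]
t=2-5: P3@Q0 runs 3, rem=12, quantum used, demote→Q1. Q0=[P1,P2] Q1=[P3] Q2=[]
t=5-6: P1@Q0 runs 1, rem=4, I/O yield, promote→Q0. Q0=[P2,P1] Q1=[P3] Q2=[]
t=6-7: P2@Q0 runs 1, rem=7, I/O yield, promote→Q0. Q0=[P1,P2] Q1=[P3] Q2=[]
t=7-8: P1@Q0 runs 1, rem=3, I/O yield, promote→Q0. Q0=[P2,P1] Q1=[P3] Q2=[]
t=8-9: P2@Q0 runs 1, rem=6, I/O yield, promote→Q0. Q0=[P1,P2] Q1=[P3] Q2=[]
t=9-10: P1@Q0 runs 1, rem=2, I/O yield, promote→Q0. Q0=[P2,P1] Q1=[P3] Q2=[]
t=10-11: P2@Q0 runs 1, rem=5, I/O yield, promote→Q0. Q0=[P1,P2] Q1=[P3] Q2=[]
t=11-12: P1@Q0 runs 1, rem=1, I/O yield, promote→Q0. Q0=[P2,P1] Q1=[P3] Q2=[]
t=12-13: P2@Q0 runs 1, rem=4, I/O yield, promote→Q0. Q0=[P1,P2] Q1=[P3] Q2=[]
t=13-14: P1@Q0 runs 1, rem=0, completes. Q0=[P2] Q1=[P3] Q2=[]
t=14-15: P2@Q0 runs 1, rem=3, I/O yield, promote→Q0. Q0=[P2] Q1=[P3] Q2=[]
t=15-16: P2@Q0 runs 1, rem=2, I/O yield, promote→Q0. Q0=[P2] Q1=[P3] Q2=[]
t=16-17: P2@Q0 runs 1, rem=1, I/O yield, promote→Q0. Q0=[P2] Q1=[P3] Q2=[]
t=17-18: P2@Q0 runs 1, rem=0, completes. Q0=[] Q1=[P3] Q2=[]
t=18-22: P3@Q1 runs 4, rem=8, quantum used, demote→Q2. Q0=[] Q1=[] Q2=[P3]
t=22-30: P3@Q2 runs 8, rem=0, completes. Q0=[] Q1=[] Q2=[]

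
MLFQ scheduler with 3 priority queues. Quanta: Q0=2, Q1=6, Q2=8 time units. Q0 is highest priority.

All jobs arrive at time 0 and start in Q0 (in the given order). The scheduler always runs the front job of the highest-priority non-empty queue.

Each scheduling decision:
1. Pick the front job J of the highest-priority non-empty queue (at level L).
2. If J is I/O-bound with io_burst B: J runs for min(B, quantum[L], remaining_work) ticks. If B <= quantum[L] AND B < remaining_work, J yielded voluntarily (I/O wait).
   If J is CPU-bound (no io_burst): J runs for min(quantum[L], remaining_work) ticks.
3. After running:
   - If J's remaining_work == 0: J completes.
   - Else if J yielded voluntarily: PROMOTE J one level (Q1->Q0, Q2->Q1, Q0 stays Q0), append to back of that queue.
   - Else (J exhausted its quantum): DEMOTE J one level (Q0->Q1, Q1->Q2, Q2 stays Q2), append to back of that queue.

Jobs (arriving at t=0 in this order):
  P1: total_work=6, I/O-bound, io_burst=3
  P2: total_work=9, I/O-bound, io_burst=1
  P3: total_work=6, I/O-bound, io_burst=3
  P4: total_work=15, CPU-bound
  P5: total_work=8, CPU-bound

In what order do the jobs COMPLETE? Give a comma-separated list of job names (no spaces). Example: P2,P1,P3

Answer: P2,P1,P3,P5,P4

Derivation:
t=0-2: P1@Q0 runs 2, rem=4, quantum used, demote→Q1. Q0=[P2,P3,P4,P5] Q1=[P1] Q2=[]
t=2-3: P2@Q0 runs 1, rem=8, I/O yield, promote→Q0. Q0=[P3,P4,P5,P2] Q1=[P1] Q2=[]
t=3-5: P3@Q0 runs 2, rem=4, quantum used, demote→Q1. Q0=[P4,P5,P2] Q1=[P1,P3] Q2=[]
t=5-7: P4@Q0 runs 2, rem=13, quantum used, demote→Q1. Q0=[P5,P2] Q1=[P1,P3,P4] Q2=[]
t=7-9: P5@Q0 runs 2, rem=6, quantum used, demote→Q1. Q0=[P2] Q1=[P1,P3,P4,P5] Q2=[]
t=9-10: P2@Q0 runs 1, rem=7, I/O yield, promote→Q0. Q0=[P2] Q1=[P1,P3,P4,P5] Q2=[]
t=10-11: P2@Q0 runs 1, rem=6, I/O yield, promote→Q0. Q0=[P2] Q1=[P1,P3,P4,P5] Q2=[]
t=11-12: P2@Q0 runs 1, rem=5, I/O yield, promote→Q0. Q0=[P2] Q1=[P1,P3,P4,P5] Q2=[]
t=12-13: P2@Q0 runs 1, rem=4, I/O yield, promote→Q0. Q0=[P2] Q1=[P1,P3,P4,P5] Q2=[]
t=13-14: P2@Q0 runs 1, rem=3, I/O yield, promote→Q0. Q0=[P2] Q1=[P1,P3,P4,P5] Q2=[]
t=14-15: P2@Q0 runs 1, rem=2, I/O yield, promote→Q0. Q0=[P2] Q1=[P1,P3,P4,P5] Q2=[]
t=15-16: P2@Q0 runs 1, rem=1, I/O yield, promote→Q0. Q0=[P2] Q1=[P1,P3,P4,P5] Q2=[]
t=16-17: P2@Q0 runs 1, rem=0, completes. Q0=[] Q1=[P1,P3,P4,P5] Q2=[]
t=17-20: P1@Q1 runs 3, rem=1, I/O yield, promote→Q0. Q0=[P1] Q1=[P3,P4,P5] Q2=[]
t=20-21: P1@Q0 runs 1, rem=0, completes. Q0=[] Q1=[P3,P4,P5] Q2=[]
t=21-24: P3@Q1 runs 3, rem=1, I/O yield, promote→Q0. Q0=[P3] Q1=[P4,P5] Q2=[]
t=24-25: P3@Q0 runs 1, rem=0, completes. Q0=[] Q1=[P4,P5] Q2=[]
t=25-31: P4@Q1 runs 6, rem=7, quantum used, demote→Q2. Q0=[] Q1=[P5] Q2=[P4]
t=31-37: P5@Q1 runs 6, rem=0, completes. Q0=[] Q1=[] Q2=[P4]
t=37-44: P4@Q2 runs 7, rem=0, completes. Q0=[] Q1=[] Q2=[]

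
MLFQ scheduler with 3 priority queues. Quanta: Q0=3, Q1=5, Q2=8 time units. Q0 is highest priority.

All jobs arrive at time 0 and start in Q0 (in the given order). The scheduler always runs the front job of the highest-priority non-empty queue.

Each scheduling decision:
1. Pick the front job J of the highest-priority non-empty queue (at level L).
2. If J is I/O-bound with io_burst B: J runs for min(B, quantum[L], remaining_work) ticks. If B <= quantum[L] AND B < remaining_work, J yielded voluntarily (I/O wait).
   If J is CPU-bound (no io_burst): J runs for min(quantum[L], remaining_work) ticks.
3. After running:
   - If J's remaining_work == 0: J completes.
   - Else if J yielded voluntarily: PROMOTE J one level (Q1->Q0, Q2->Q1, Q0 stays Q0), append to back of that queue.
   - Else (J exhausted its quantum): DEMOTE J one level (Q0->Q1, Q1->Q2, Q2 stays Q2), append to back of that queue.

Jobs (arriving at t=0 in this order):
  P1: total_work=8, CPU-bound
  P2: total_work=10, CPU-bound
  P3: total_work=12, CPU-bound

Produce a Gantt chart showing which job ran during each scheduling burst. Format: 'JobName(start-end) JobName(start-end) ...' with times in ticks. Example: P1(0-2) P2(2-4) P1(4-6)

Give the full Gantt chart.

t=0-3: P1@Q0 runs 3, rem=5, quantum used, demote→Q1. Q0=[P2,P3] Q1=[P1] Q2=[]
t=3-6: P2@Q0 runs 3, rem=7, quantum used, demote→Q1. Q0=[P3] Q1=[P1,P2] Q2=[]
t=6-9: P3@Q0 runs 3, rem=9, quantum used, demote→Q1. Q0=[] Q1=[P1,P2,P3] Q2=[]
t=9-14: P1@Q1 runs 5, rem=0, completes. Q0=[] Q1=[P2,P3] Q2=[]
t=14-19: P2@Q1 runs 5, rem=2, quantum used, demote→Q2. Q0=[] Q1=[P3] Q2=[P2]
t=19-24: P3@Q1 runs 5, rem=4, quantum used, demote→Q2. Q0=[] Q1=[] Q2=[P2,P3]
t=24-26: P2@Q2 runs 2, rem=0, completes. Q0=[] Q1=[] Q2=[P3]
t=26-30: P3@Q2 runs 4, rem=0, completes. Q0=[] Q1=[] Q2=[]

Answer: P1(0-3) P2(3-6) P3(6-9) P1(9-14) P2(14-19) P3(19-24) P2(24-26) P3(26-30)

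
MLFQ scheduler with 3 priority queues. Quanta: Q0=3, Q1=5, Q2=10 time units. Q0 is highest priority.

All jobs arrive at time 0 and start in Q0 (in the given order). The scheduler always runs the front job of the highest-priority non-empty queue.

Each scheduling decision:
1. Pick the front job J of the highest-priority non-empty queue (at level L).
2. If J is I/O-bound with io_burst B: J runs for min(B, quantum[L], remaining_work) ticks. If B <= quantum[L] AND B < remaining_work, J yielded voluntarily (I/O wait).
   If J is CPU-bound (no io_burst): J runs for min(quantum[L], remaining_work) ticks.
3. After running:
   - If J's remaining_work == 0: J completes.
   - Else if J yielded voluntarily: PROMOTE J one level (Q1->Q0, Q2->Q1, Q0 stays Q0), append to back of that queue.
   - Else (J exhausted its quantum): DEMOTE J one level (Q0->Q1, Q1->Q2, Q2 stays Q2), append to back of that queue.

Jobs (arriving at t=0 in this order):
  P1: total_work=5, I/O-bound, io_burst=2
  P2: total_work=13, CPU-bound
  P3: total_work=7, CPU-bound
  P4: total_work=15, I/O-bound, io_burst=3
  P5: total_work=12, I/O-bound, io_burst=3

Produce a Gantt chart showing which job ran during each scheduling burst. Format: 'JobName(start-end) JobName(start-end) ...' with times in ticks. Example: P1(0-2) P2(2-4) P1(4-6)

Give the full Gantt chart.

t=0-2: P1@Q0 runs 2, rem=3, I/O yield, promote→Q0. Q0=[P2,P3,P4,P5,P1] Q1=[] Q2=[]
t=2-5: P2@Q0 runs 3, rem=10, quantum used, demote→Q1. Q0=[P3,P4,P5,P1] Q1=[P2] Q2=[]
t=5-8: P3@Q0 runs 3, rem=4, quantum used, demote→Q1. Q0=[P4,P5,P1] Q1=[P2,P3] Q2=[]
t=8-11: P4@Q0 runs 3, rem=12, I/O yield, promote→Q0. Q0=[P5,P1,P4] Q1=[P2,P3] Q2=[]
t=11-14: P5@Q0 runs 3, rem=9, I/O yield, promote→Q0. Q0=[P1,P4,P5] Q1=[P2,P3] Q2=[]
t=14-16: P1@Q0 runs 2, rem=1, I/O yield, promote→Q0. Q0=[P4,P5,P1] Q1=[P2,P3] Q2=[]
t=16-19: P4@Q0 runs 3, rem=9, I/O yield, promote→Q0. Q0=[P5,P1,P4] Q1=[P2,P3] Q2=[]
t=19-22: P5@Q0 runs 3, rem=6, I/O yield, promote→Q0. Q0=[P1,P4,P5] Q1=[P2,P3] Q2=[]
t=22-23: P1@Q0 runs 1, rem=0, completes. Q0=[P4,P5] Q1=[P2,P3] Q2=[]
t=23-26: P4@Q0 runs 3, rem=6, I/O yield, promote→Q0. Q0=[P5,P4] Q1=[P2,P3] Q2=[]
t=26-29: P5@Q0 runs 3, rem=3, I/O yield, promote→Q0. Q0=[P4,P5] Q1=[P2,P3] Q2=[]
t=29-32: P4@Q0 runs 3, rem=3, I/O yield, promote→Q0. Q0=[P5,P4] Q1=[P2,P3] Q2=[]
t=32-35: P5@Q0 runs 3, rem=0, completes. Q0=[P4] Q1=[P2,P3] Q2=[]
t=35-38: P4@Q0 runs 3, rem=0, completes. Q0=[] Q1=[P2,P3] Q2=[]
t=38-43: P2@Q1 runs 5, rem=5, quantum used, demote→Q2. Q0=[] Q1=[P3] Q2=[P2]
t=43-47: P3@Q1 runs 4, rem=0, completes. Q0=[] Q1=[] Q2=[P2]
t=47-52: P2@Q2 runs 5, rem=0, completes. Q0=[] Q1=[] Q2=[]

Answer: P1(0-2) P2(2-5) P3(5-8) P4(8-11) P5(11-14) P1(14-16) P4(16-19) P5(19-22) P1(22-23) P4(23-26) P5(26-29) P4(29-32) P5(32-35) P4(35-38) P2(38-43) P3(43-47) P2(47-52)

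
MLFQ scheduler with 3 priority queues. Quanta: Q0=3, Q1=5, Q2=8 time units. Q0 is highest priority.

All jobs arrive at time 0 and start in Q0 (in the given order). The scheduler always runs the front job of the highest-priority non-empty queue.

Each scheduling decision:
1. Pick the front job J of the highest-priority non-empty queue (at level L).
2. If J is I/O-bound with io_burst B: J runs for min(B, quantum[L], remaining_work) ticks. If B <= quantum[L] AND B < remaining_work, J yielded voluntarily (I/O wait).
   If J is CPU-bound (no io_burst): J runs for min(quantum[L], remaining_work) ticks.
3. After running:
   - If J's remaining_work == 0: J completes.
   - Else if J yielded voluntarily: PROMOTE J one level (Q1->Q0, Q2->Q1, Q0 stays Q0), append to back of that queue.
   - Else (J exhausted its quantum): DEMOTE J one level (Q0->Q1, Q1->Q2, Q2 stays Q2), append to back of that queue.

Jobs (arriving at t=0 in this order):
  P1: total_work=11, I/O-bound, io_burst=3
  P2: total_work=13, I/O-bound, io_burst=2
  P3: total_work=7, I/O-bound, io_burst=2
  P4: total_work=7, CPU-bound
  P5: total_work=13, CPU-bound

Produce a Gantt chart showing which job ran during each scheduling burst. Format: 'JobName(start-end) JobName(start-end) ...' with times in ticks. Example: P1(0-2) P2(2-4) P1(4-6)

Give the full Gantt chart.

Answer: P1(0-3) P2(3-5) P3(5-7) P4(7-10) P5(10-13) P1(13-16) P2(16-18) P3(18-20) P1(20-23) P2(23-25) P3(25-27) P1(27-29) P2(29-31) P3(31-32) P2(32-34) P2(34-36) P2(36-37) P4(37-41) P5(41-46) P5(46-51)

Derivation:
t=0-3: P1@Q0 runs 3, rem=8, I/O yield, promote→Q0. Q0=[P2,P3,P4,P5,P1] Q1=[] Q2=[]
t=3-5: P2@Q0 runs 2, rem=11, I/O yield, promote→Q0. Q0=[P3,P4,P5,P1,P2] Q1=[] Q2=[]
t=5-7: P3@Q0 runs 2, rem=5, I/O yield, promote→Q0. Q0=[P4,P5,P1,P2,P3] Q1=[] Q2=[]
t=7-10: P4@Q0 runs 3, rem=4, quantum used, demote→Q1. Q0=[P5,P1,P2,P3] Q1=[P4] Q2=[]
t=10-13: P5@Q0 runs 3, rem=10, quantum used, demote→Q1. Q0=[P1,P2,P3] Q1=[P4,P5] Q2=[]
t=13-16: P1@Q0 runs 3, rem=5, I/O yield, promote→Q0. Q0=[P2,P3,P1] Q1=[P4,P5] Q2=[]
t=16-18: P2@Q0 runs 2, rem=9, I/O yield, promote→Q0. Q0=[P3,P1,P2] Q1=[P4,P5] Q2=[]
t=18-20: P3@Q0 runs 2, rem=3, I/O yield, promote→Q0. Q0=[P1,P2,P3] Q1=[P4,P5] Q2=[]
t=20-23: P1@Q0 runs 3, rem=2, I/O yield, promote→Q0. Q0=[P2,P3,P1] Q1=[P4,P5] Q2=[]
t=23-25: P2@Q0 runs 2, rem=7, I/O yield, promote→Q0. Q0=[P3,P1,P2] Q1=[P4,P5] Q2=[]
t=25-27: P3@Q0 runs 2, rem=1, I/O yield, promote→Q0. Q0=[P1,P2,P3] Q1=[P4,P5] Q2=[]
t=27-29: P1@Q0 runs 2, rem=0, completes. Q0=[P2,P3] Q1=[P4,P5] Q2=[]
t=29-31: P2@Q0 runs 2, rem=5, I/O yield, promote→Q0. Q0=[P3,P2] Q1=[P4,P5] Q2=[]
t=31-32: P3@Q0 runs 1, rem=0, completes. Q0=[P2] Q1=[P4,P5] Q2=[]
t=32-34: P2@Q0 runs 2, rem=3, I/O yield, promote→Q0. Q0=[P2] Q1=[P4,P5] Q2=[]
t=34-36: P2@Q0 runs 2, rem=1, I/O yield, promote→Q0. Q0=[P2] Q1=[P4,P5] Q2=[]
t=36-37: P2@Q0 runs 1, rem=0, completes. Q0=[] Q1=[P4,P5] Q2=[]
t=37-41: P4@Q1 runs 4, rem=0, completes. Q0=[] Q1=[P5] Q2=[]
t=41-46: P5@Q1 runs 5, rem=5, quantum used, demote→Q2. Q0=[] Q1=[] Q2=[P5]
t=46-51: P5@Q2 runs 5, rem=0, completes. Q0=[] Q1=[] Q2=[]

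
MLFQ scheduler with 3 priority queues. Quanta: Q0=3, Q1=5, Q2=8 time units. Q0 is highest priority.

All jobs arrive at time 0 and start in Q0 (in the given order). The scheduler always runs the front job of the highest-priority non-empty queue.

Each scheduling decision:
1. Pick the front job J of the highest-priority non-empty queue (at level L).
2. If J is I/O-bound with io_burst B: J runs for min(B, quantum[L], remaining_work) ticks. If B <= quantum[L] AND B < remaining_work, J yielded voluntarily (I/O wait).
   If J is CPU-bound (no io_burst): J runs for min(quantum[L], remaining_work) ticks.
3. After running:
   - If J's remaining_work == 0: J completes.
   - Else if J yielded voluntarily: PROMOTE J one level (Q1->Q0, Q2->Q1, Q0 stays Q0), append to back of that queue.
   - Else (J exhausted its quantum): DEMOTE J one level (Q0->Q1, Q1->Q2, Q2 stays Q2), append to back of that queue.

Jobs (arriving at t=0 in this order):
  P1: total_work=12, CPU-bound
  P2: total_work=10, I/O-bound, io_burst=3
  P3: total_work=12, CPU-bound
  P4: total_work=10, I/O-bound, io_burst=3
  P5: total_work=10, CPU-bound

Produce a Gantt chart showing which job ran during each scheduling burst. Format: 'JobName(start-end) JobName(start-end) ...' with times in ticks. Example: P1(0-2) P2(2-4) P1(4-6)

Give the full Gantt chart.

Answer: P1(0-3) P2(3-6) P3(6-9) P4(9-12) P5(12-15) P2(15-18) P4(18-21) P2(21-24) P4(24-27) P2(27-28) P4(28-29) P1(29-34) P3(34-39) P5(39-44) P1(44-48) P3(48-52) P5(52-54)

Derivation:
t=0-3: P1@Q0 runs 3, rem=9, quantum used, demote→Q1. Q0=[P2,P3,P4,P5] Q1=[P1] Q2=[]
t=3-6: P2@Q0 runs 3, rem=7, I/O yield, promote→Q0. Q0=[P3,P4,P5,P2] Q1=[P1] Q2=[]
t=6-9: P3@Q0 runs 3, rem=9, quantum used, demote→Q1. Q0=[P4,P5,P2] Q1=[P1,P3] Q2=[]
t=9-12: P4@Q0 runs 3, rem=7, I/O yield, promote→Q0. Q0=[P5,P2,P4] Q1=[P1,P3] Q2=[]
t=12-15: P5@Q0 runs 3, rem=7, quantum used, demote→Q1. Q0=[P2,P4] Q1=[P1,P3,P5] Q2=[]
t=15-18: P2@Q0 runs 3, rem=4, I/O yield, promote→Q0. Q0=[P4,P2] Q1=[P1,P3,P5] Q2=[]
t=18-21: P4@Q0 runs 3, rem=4, I/O yield, promote→Q0. Q0=[P2,P4] Q1=[P1,P3,P5] Q2=[]
t=21-24: P2@Q0 runs 3, rem=1, I/O yield, promote→Q0. Q0=[P4,P2] Q1=[P1,P3,P5] Q2=[]
t=24-27: P4@Q0 runs 3, rem=1, I/O yield, promote→Q0. Q0=[P2,P4] Q1=[P1,P3,P5] Q2=[]
t=27-28: P2@Q0 runs 1, rem=0, completes. Q0=[P4] Q1=[P1,P3,P5] Q2=[]
t=28-29: P4@Q0 runs 1, rem=0, completes. Q0=[] Q1=[P1,P3,P5] Q2=[]
t=29-34: P1@Q1 runs 5, rem=4, quantum used, demote→Q2. Q0=[] Q1=[P3,P5] Q2=[P1]
t=34-39: P3@Q1 runs 5, rem=4, quantum used, demote→Q2. Q0=[] Q1=[P5] Q2=[P1,P3]
t=39-44: P5@Q1 runs 5, rem=2, quantum used, demote→Q2. Q0=[] Q1=[] Q2=[P1,P3,P5]
t=44-48: P1@Q2 runs 4, rem=0, completes. Q0=[] Q1=[] Q2=[P3,P5]
t=48-52: P3@Q2 runs 4, rem=0, completes. Q0=[] Q1=[] Q2=[P5]
t=52-54: P5@Q2 runs 2, rem=0, completes. Q0=[] Q1=[] Q2=[]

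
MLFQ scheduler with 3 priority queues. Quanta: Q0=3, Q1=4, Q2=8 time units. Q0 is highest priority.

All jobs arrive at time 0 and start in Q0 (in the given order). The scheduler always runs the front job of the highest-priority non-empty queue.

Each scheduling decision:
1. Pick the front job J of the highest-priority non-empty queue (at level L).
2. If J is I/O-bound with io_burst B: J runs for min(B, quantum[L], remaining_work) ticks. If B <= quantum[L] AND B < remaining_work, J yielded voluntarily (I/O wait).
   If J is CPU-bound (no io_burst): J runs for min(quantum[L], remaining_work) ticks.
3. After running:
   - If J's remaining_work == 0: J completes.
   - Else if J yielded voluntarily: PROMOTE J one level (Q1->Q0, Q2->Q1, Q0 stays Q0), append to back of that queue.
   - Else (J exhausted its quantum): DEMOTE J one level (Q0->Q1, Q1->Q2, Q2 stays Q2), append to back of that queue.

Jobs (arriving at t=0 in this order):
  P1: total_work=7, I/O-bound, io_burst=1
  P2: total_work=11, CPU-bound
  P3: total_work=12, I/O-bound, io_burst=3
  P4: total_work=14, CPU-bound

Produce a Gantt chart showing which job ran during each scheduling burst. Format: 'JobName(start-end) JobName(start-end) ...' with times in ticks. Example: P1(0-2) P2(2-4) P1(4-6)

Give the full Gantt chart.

Answer: P1(0-1) P2(1-4) P3(4-7) P4(7-10) P1(10-11) P3(11-14) P1(14-15) P3(15-18) P1(18-19) P3(19-22) P1(22-23) P1(23-24) P1(24-25) P2(25-29) P4(29-33) P2(33-37) P4(37-44)

Derivation:
t=0-1: P1@Q0 runs 1, rem=6, I/O yield, promote→Q0. Q0=[P2,P3,P4,P1] Q1=[] Q2=[]
t=1-4: P2@Q0 runs 3, rem=8, quantum used, demote→Q1. Q0=[P3,P4,P1] Q1=[P2] Q2=[]
t=4-7: P3@Q0 runs 3, rem=9, I/O yield, promote→Q0. Q0=[P4,P1,P3] Q1=[P2] Q2=[]
t=7-10: P4@Q0 runs 3, rem=11, quantum used, demote→Q1. Q0=[P1,P3] Q1=[P2,P4] Q2=[]
t=10-11: P1@Q0 runs 1, rem=5, I/O yield, promote→Q0. Q0=[P3,P1] Q1=[P2,P4] Q2=[]
t=11-14: P3@Q0 runs 3, rem=6, I/O yield, promote→Q0. Q0=[P1,P3] Q1=[P2,P4] Q2=[]
t=14-15: P1@Q0 runs 1, rem=4, I/O yield, promote→Q0. Q0=[P3,P1] Q1=[P2,P4] Q2=[]
t=15-18: P3@Q0 runs 3, rem=3, I/O yield, promote→Q0. Q0=[P1,P3] Q1=[P2,P4] Q2=[]
t=18-19: P1@Q0 runs 1, rem=3, I/O yield, promote→Q0. Q0=[P3,P1] Q1=[P2,P4] Q2=[]
t=19-22: P3@Q0 runs 3, rem=0, completes. Q0=[P1] Q1=[P2,P4] Q2=[]
t=22-23: P1@Q0 runs 1, rem=2, I/O yield, promote→Q0. Q0=[P1] Q1=[P2,P4] Q2=[]
t=23-24: P1@Q0 runs 1, rem=1, I/O yield, promote→Q0. Q0=[P1] Q1=[P2,P4] Q2=[]
t=24-25: P1@Q0 runs 1, rem=0, completes. Q0=[] Q1=[P2,P4] Q2=[]
t=25-29: P2@Q1 runs 4, rem=4, quantum used, demote→Q2. Q0=[] Q1=[P4] Q2=[P2]
t=29-33: P4@Q1 runs 4, rem=7, quantum used, demote→Q2. Q0=[] Q1=[] Q2=[P2,P4]
t=33-37: P2@Q2 runs 4, rem=0, completes. Q0=[] Q1=[] Q2=[P4]
t=37-44: P4@Q2 runs 7, rem=0, completes. Q0=[] Q1=[] Q2=[]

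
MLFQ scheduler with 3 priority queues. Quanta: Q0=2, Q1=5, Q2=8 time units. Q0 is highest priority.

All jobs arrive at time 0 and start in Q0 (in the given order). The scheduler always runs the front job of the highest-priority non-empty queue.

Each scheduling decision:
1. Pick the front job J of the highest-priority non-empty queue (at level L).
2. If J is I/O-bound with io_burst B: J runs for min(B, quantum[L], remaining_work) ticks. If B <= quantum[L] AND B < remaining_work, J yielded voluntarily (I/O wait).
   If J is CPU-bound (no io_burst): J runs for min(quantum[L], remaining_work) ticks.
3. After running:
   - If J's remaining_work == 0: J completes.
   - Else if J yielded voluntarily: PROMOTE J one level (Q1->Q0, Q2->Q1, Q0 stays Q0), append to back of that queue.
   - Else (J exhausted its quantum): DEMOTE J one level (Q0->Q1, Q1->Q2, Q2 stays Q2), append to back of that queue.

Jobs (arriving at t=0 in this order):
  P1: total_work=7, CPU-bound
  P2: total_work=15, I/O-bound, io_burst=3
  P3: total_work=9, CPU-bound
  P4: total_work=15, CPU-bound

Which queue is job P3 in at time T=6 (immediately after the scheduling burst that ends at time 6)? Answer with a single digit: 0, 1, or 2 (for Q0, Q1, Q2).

Answer: 1

Derivation:
t=0-2: P1@Q0 runs 2, rem=5, quantum used, demote→Q1. Q0=[P2,P3,P4] Q1=[P1] Q2=[]
t=2-4: P2@Q0 runs 2, rem=13, quantum used, demote→Q1. Q0=[P3,P4] Q1=[P1,P2] Q2=[]
t=4-6: P3@Q0 runs 2, rem=7, quantum used, demote→Q1. Q0=[P4] Q1=[P1,P2,P3] Q2=[]
t=6-8: P4@Q0 runs 2, rem=13, quantum used, demote→Q1. Q0=[] Q1=[P1,P2,P3,P4] Q2=[]
t=8-13: P1@Q1 runs 5, rem=0, completes. Q0=[] Q1=[P2,P3,P4] Q2=[]
t=13-16: P2@Q1 runs 3, rem=10, I/O yield, promote→Q0. Q0=[P2] Q1=[P3,P4] Q2=[]
t=16-18: P2@Q0 runs 2, rem=8, quantum used, demote→Q1. Q0=[] Q1=[P3,P4,P2] Q2=[]
t=18-23: P3@Q1 runs 5, rem=2, quantum used, demote→Q2. Q0=[] Q1=[P4,P2] Q2=[P3]
t=23-28: P4@Q1 runs 5, rem=8, quantum used, demote→Q2. Q0=[] Q1=[P2] Q2=[P3,P4]
t=28-31: P2@Q1 runs 3, rem=5, I/O yield, promote→Q0. Q0=[P2] Q1=[] Q2=[P3,P4]
t=31-33: P2@Q0 runs 2, rem=3, quantum used, demote→Q1. Q0=[] Q1=[P2] Q2=[P3,P4]
t=33-36: P2@Q1 runs 3, rem=0, completes. Q0=[] Q1=[] Q2=[P3,P4]
t=36-38: P3@Q2 runs 2, rem=0, completes. Q0=[] Q1=[] Q2=[P4]
t=38-46: P4@Q2 runs 8, rem=0, completes. Q0=[] Q1=[] Q2=[]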